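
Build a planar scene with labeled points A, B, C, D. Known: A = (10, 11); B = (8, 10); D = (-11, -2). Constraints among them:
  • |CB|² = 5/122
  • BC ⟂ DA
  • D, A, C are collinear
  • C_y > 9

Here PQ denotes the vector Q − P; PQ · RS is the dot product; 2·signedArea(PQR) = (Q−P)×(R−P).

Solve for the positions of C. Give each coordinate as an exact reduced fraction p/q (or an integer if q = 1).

1. C_x = 989/122  [D, A, C are collinear ∩ BC ⟂ DA]
2. C_y = 1199/122  [D, A, C are collinear ∩ BC ⟂ DA]
   → C = (989/122, 1199/122)

C = (989/122, 1199/122)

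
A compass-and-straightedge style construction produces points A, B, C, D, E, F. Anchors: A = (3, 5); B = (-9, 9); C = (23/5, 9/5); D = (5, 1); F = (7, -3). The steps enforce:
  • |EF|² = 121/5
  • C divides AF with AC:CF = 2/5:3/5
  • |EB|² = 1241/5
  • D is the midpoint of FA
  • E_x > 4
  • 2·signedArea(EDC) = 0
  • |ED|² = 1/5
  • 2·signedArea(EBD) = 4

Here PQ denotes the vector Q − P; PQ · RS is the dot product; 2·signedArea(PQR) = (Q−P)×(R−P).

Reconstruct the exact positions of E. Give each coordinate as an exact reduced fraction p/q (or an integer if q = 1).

1. E_x = 24/5  [2·signedArea(EDC) = 0 ∩ 2·signedArea(EBD) = 4]
2. E_y = 7/5  [2·signedArea(EDC) = 0 ∩ 2·signedArea(EBD) = 4]
   → E = (24/5, 7/5)

E = (24/5, 7/5)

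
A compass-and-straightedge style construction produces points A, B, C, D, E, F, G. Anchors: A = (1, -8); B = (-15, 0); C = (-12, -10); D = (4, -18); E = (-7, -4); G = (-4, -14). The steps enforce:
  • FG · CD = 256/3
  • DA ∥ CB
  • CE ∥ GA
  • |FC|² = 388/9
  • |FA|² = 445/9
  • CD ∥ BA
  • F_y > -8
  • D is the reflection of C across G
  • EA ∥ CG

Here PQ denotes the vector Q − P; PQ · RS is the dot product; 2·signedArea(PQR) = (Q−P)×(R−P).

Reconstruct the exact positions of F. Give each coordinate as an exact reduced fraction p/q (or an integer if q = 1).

F = (-6, -22/3)

1. F_x = -6  [line -16·x + 8·y + -112/3 = 0 ∩ |FC|² = 388/9]
2. F_y = -22/3  [line -16·x + 8·y + -112/3 = 0 ∩ |FC|² = 388/9]
   → F = (-6, -22/3)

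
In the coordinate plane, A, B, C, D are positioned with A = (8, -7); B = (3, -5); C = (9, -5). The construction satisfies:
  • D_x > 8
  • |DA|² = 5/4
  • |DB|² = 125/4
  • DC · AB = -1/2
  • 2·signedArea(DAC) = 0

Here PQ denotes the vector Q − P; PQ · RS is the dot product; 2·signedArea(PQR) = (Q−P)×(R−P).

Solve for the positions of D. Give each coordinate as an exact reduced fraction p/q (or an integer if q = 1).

1. D_x = 17/2  [2·signedArea(DAC) = 0 ∩ DC · AB = -1/2]
2. D_y = -6  [2·signedArea(DAC) = 0 ∩ DC · AB = -1/2]
   → D = (17/2, -6)

D = (17/2, -6)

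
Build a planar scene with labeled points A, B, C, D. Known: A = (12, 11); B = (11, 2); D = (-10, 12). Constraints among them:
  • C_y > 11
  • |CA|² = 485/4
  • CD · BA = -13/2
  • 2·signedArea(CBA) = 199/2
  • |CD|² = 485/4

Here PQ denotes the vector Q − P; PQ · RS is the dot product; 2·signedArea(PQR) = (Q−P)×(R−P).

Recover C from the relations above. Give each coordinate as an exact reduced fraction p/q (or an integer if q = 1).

C = (1, 23/2)

1. C_x = 1  [2·signedArea(CBA) = 199/2 ∩ CD · BA = -13/2]
2. C_y = 23/2  [2·signedArea(CBA) = 199/2 ∩ CD · BA = -13/2]
   → C = (1, 23/2)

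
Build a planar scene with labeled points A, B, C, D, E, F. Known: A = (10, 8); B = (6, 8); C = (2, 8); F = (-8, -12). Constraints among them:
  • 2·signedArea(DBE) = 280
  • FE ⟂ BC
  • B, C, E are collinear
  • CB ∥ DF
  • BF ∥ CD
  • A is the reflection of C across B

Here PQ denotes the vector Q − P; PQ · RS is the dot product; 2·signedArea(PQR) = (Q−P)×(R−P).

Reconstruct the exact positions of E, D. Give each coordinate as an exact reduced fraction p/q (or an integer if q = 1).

D = (-12, -12)
E = (-8, 8)

1. E_x = -8  [B, C, E are collinear ∩ FE ⟂ BC]
2. E_y = 8  [B, C, E are collinear ∩ FE ⟂ BC]
   → E = (-8, 8)
3. D_x = -12  [CB ∥ DF ∩ BF ∥ CD]
4. D_y = -12  [CB ∥ DF ∩ BF ∥ CD]
   → D = (-12, -12)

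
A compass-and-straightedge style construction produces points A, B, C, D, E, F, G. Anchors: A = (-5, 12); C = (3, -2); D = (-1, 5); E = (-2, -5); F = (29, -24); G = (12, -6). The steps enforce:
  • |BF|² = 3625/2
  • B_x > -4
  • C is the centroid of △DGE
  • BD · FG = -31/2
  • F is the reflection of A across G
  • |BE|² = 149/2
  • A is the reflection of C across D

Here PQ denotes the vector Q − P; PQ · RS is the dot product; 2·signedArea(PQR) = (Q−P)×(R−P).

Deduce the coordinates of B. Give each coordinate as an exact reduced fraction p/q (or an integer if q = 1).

1. B_x = -7/2  [line 17·x + -18·y + 245/2 = 0 ∩ |BE|² = 149/2]
2. B_y = 7/2  [line 17·x + -18·y + 245/2 = 0 ∩ |BE|² = 149/2]
   → B = (-7/2, 7/2)

B = (-7/2, 7/2)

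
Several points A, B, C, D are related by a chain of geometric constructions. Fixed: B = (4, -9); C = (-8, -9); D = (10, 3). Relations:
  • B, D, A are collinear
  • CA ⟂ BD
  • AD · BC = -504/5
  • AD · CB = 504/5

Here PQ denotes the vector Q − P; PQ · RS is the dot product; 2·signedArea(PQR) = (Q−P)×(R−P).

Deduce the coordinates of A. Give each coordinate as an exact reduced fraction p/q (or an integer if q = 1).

1. A_x = 8/5  [B, D, A are collinear ∩ CA ⟂ BD]
2. A_y = -69/5  [B, D, A are collinear ∩ CA ⟂ BD]
   → A = (8/5, -69/5)

A = (8/5, -69/5)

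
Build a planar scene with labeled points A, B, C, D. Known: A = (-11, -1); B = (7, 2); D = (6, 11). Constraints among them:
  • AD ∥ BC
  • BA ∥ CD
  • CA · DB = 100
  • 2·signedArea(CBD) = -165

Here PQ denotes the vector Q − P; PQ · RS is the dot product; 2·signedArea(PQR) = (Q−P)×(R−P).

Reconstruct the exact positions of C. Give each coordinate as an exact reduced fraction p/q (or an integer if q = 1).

C = (24, 14)

1. C_x = 24  [BA ∥ CD ∩ AD ∥ BC]
2. C_y = 14  [BA ∥ CD ∩ AD ∥ BC]
   → C = (24, 14)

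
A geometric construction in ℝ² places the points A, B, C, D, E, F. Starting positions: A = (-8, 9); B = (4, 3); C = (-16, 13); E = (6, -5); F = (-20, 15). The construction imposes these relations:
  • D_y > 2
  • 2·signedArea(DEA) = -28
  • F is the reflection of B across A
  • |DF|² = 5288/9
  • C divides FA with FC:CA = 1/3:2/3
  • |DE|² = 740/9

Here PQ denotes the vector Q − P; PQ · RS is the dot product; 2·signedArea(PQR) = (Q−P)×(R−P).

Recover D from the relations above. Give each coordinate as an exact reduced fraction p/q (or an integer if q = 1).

D = (2/3, 7/3)

1. D_x = 2/3  [line -14·x + -14·y + 42 = 0 ∩ |DE|² = 740/9]
2. D_y = 7/3  [line -14·x + -14·y + 42 = 0 ∩ |DE|² = 740/9]
   → D = (2/3, 7/3)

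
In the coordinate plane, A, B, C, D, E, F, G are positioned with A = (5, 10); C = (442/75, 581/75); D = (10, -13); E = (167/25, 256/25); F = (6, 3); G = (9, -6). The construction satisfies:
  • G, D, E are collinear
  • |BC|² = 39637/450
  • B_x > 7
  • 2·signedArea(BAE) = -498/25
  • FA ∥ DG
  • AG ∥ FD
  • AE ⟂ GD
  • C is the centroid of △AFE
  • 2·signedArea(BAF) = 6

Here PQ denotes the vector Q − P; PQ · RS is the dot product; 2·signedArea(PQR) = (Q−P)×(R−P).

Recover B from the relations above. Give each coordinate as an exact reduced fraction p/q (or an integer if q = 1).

1. B_x = 15/2  [2·signedArea(BAE) = -498/25 ∩ 2·signedArea(BAF) = 6]
2. B_y = -3/2  [2·signedArea(BAE) = -498/25 ∩ 2·signedArea(BAF) = 6]
   → B = (15/2, -3/2)

B = (15/2, -3/2)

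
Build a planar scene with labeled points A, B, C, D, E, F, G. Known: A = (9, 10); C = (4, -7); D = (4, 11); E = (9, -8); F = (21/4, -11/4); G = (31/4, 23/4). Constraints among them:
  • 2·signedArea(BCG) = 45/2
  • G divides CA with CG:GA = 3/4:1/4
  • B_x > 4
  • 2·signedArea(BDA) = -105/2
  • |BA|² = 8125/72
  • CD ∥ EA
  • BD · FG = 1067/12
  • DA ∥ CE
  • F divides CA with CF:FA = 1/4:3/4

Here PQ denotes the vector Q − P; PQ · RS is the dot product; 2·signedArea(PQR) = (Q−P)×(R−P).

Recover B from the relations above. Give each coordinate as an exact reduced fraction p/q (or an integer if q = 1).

B = (53/12, 5/12)

1. B_x = 53/12  [2·signedArea(BDA) = -105/2 ∩ 2·signedArea(BCG) = 45/2]
2. B_y = 5/12  [2·signedArea(BDA) = -105/2 ∩ 2·signedArea(BCG) = 45/2]
   → B = (53/12, 5/12)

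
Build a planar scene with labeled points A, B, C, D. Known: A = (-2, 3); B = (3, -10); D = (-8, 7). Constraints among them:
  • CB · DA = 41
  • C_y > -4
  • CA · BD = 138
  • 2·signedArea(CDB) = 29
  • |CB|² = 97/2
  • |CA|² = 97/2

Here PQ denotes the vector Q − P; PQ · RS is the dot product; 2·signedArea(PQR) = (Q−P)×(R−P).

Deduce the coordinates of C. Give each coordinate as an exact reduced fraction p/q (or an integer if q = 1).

C = (1/2, -7/2)

1. C_x = 1/2  [2·signedArea(CDB) = 29 ∩ CB · DA = 41]
2. C_y = -7/2  [2·signedArea(CDB) = 29 ∩ CB · DA = 41]
   → C = (1/2, -7/2)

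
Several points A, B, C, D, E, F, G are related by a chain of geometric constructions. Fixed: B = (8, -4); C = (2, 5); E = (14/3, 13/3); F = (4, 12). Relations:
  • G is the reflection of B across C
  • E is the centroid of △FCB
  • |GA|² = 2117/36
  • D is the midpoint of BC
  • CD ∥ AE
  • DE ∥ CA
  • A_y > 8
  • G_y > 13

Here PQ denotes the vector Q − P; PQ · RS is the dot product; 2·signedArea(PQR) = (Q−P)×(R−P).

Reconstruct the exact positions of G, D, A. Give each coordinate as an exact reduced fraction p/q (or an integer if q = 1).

A = (5/3, 53/6)
D = (5, 1/2)
G = (-4, 14)

1. G_x = -4  [G is the reflection of B across C]
2. G_y = 14  [G is the reflection of B across C]
   → G = (-4, 14)
3. D_x = 5  [D is the midpoint of BC]
4. D_y = 1/2  [D is the midpoint of BC]
   → D = (5, 1/2)
5. A_x = 5/3  [CD ∥ AE ∩ DE ∥ CA]
6. A_y = 53/6  [CD ∥ AE ∩ DE ∥ CA]
   → A = (5/3, 53/6)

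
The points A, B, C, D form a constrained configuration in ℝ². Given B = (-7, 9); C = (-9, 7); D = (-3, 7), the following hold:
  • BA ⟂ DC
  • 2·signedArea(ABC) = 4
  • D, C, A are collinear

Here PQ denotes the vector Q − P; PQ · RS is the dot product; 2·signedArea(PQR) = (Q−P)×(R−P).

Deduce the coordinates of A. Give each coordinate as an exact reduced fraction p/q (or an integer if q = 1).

A = (-7, 7)

1. A_x = -7  [D, C, A are collinear ∩ BA ⟂ DC]
2. A_y = 7  [D, C, A are collinear ∩ BA ⟂ DC]
   → A = (-7, 7)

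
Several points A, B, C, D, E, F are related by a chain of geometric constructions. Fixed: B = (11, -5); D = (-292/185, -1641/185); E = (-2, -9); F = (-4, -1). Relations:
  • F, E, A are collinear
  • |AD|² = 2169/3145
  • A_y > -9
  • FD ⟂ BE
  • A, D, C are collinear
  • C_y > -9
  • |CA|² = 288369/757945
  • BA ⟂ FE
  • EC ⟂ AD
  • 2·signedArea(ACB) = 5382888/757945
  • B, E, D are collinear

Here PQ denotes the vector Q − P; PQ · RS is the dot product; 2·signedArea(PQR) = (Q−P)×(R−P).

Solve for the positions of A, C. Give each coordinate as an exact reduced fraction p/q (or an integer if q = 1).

A = (-37/17, -141/17)
C = (-1312946/757945, -6610833/757945)

1. A_x = -37/17  [F, E, A are collinear ∩ BA ⟂ FE]
2. A_y = -141/17  [F, E, A are collinear ∩ BA ⟂ FE]
   → A = (-37/17, -141/17)
3. C_x = -1312946/757945  [A, D, C are collinear ∩ EC ⟂ AD]
4. C_y = -6610833/757945  [A, D, C are collinear ∩ EC ⟂ AD]
   → C = (-1312946/757945, -6610833/757945)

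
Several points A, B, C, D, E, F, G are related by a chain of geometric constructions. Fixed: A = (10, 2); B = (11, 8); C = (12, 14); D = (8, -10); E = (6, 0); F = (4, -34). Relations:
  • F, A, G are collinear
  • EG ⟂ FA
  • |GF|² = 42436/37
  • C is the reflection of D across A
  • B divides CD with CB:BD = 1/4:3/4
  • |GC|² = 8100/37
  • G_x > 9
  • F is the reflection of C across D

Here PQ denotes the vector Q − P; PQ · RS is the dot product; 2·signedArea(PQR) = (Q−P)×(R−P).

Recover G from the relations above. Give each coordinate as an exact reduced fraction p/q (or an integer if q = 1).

G = (354/37, -22/37)

1. G_x = 354/37  [F, A, G are collinear ∩ EG ⟂ FA]
2. G_y = -22/37  [F, A, G are collinear ∩ EG ⟂ FA]
   → G = (354/37, -22/37)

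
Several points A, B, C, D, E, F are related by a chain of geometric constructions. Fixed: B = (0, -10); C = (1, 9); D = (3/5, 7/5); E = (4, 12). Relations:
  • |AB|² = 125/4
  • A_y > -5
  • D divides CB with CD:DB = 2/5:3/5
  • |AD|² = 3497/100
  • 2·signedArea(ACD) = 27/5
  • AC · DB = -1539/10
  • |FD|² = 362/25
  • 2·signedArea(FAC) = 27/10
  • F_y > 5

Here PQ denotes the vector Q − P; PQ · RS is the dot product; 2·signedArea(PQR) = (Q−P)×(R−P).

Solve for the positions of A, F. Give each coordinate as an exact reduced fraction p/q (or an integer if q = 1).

1. A_x = 1  [2·signedArea(ACD) = 27/5 ∩ AC · DB = -1539/10]
2. A_y = -9/2  [2·signedArea(ACD) = 27/5 ∩ AC · DB = -1539/10]
   → A = (1, -9/2)
3. F_x = 4/5  [2·signedArea(FAC) = 27/10]
4. F_y = 26/5  [|FD|² = 362/25]
   → F = (4/5, 26/5)

A = (1, -9/2)
F = (4/5, 26/5)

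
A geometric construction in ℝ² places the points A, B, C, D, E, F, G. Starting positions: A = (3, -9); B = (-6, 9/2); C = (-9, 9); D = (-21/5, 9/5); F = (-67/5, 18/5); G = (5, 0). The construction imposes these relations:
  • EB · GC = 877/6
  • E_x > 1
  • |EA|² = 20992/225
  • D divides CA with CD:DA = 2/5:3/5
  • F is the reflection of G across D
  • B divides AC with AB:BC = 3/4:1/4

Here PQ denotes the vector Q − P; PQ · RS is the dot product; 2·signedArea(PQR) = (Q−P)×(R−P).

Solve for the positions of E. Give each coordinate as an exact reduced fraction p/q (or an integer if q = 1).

E = (29/15, 3/5)

1. E_x = 29/15  [line 14·x + -9·y + -65/3 = 0 ∩ |EA|² = 20992/225]
2. E_y = 3/5  [line 14·x + -9·y + -65/3 = 0 ∩ |EA|² = 20992/225]
   → E = (29/15, 3/5)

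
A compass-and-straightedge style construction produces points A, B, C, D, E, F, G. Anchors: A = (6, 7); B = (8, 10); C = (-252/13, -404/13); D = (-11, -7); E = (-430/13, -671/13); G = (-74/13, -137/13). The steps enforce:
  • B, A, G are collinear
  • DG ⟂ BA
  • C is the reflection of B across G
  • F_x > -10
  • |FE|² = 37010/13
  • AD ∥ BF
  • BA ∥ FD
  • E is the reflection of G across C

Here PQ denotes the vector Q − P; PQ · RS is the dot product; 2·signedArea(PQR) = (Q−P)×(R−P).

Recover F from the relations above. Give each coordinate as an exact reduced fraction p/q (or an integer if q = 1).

1. F_x = -9  [BA ∥ FD ∩ AD ∥ BF]
2. F_y = -4  [BA ∥ FD ∩ AD ∥ BF]
   → F = (-9, -4)

F = (-9, -4)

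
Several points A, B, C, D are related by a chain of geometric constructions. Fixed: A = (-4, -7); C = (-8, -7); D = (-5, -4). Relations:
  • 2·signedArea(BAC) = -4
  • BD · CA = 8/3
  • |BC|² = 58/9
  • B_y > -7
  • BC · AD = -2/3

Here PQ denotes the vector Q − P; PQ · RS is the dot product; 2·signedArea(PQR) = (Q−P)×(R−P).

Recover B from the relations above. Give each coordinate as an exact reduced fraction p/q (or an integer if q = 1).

B = (-17/3, -6)

1. B_x = -17/3  [BC · AD = -2/3 ∩ 2·signedArea(BAC) = -4]
2. B_y = -6  [BC · AD = -2/3 ∩ 2·signedArea(BAC) = -4]
   → B = (-17/3, -6)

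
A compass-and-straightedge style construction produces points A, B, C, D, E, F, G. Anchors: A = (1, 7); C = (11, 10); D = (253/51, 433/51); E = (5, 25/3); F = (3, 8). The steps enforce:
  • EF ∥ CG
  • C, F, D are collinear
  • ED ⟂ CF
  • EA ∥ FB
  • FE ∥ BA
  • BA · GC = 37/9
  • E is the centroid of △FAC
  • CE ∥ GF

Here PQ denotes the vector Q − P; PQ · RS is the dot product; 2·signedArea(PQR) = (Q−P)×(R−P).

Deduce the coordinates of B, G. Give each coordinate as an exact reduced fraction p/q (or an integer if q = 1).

1. B_x = -1  [FE ∥ BA ∩ EA ∥ FB]
2. B_y = 20/3  [FE ∥ BA ∩ EA ∥ FB]
   → B = (-1, 20/3)
3. G_x = 9  [CE ∥ GF ∩ EF ∥ CG]
4. G_y = 29/3  [CE ∥ GF ∩ EF ∥ CG]
   → G = (9, 29/3)

B = (-1, 20/3)
G = (9, 29/3)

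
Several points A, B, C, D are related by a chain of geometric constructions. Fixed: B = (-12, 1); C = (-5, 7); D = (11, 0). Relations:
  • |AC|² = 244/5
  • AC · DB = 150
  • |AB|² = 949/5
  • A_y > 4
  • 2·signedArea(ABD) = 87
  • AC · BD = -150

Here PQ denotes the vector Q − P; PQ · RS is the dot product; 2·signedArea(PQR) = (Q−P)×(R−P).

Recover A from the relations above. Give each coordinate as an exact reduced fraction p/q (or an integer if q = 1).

A = (7/5, 21/5)

1. A_x = 7/5  [2·signedArea(ABD) = 87 ∩ AC · DB = 150]
2. A_y = 21/5  [2·signedArea(ABD) = 87 ∩ AC · DB = 150]
   → A = (7/5, 21/5)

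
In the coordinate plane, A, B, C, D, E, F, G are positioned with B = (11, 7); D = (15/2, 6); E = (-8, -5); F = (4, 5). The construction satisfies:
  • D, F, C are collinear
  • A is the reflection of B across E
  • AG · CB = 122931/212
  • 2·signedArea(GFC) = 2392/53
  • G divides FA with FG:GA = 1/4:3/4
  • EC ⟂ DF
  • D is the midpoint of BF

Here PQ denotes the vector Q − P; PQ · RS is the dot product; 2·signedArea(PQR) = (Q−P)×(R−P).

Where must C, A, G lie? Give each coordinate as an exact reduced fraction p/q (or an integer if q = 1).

1. C_x = -516/53  [D, F, C are collinear ∩ EC ⟂ DF]
2. C_y = 57/53  [D, F, C are collinear ∩ EC ⟂ DF]
   → C = (-516/53, 57/53)
3. A_x = -27  [A is the reflection of B across E]
4. A_y = -17  [A is the reflection of B across E]
   → A = (-27, -17)
5. G_x = -15/4  [G divides FA with FG:GA = 1/4:3/4]
6. G_y = -1/2  [G divides FA with FG:GA = 1/4:3/4]
   → G = (-15/4, -1/2)

A = (-27, -17)
C = (-516/53, 57/53)
G = (-15/4, -1/2)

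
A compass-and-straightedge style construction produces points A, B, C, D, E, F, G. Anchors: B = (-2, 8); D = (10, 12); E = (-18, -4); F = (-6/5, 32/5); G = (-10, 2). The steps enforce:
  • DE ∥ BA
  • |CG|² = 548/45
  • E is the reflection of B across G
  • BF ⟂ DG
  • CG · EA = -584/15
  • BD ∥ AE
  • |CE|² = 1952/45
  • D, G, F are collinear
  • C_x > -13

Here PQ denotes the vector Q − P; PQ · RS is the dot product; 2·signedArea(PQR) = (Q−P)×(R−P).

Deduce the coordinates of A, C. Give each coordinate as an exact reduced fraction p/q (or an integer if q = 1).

1. A_x = -30  [BD ∥ AE ∩ DE ∥ BA]
2. A_y = -8  [BD ∥ AE ∩ DE ∥ BA]
   → A = (-30, -8)
3. C_x = -62/5  [line 12·x + 4·y + 2264/15 = 0 ∩ |CG|² = 548/45]
4. C_y = -8/15  [line 12·x + 4·y + 2264/15 = 0 ∩ |CG|² = 548/45]
   → C = (-62/5, -8/15)

A = (-30, -8)
C = (-62/5, -8/15)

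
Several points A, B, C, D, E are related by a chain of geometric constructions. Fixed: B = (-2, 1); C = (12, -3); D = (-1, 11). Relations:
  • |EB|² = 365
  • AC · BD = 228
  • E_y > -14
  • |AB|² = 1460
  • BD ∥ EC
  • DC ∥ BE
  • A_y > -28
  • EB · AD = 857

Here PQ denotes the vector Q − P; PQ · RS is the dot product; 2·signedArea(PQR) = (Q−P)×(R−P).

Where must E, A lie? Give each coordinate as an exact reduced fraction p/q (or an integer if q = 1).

1. E_x = 11  [BD ∥ EC ∩ DC ∥ BE]
2. E_y = -13  [BD ∥ EC ∩ DC ∥ BE]
   → E = (11, -13)
3. A_x = 24  [AC · BD = 228 ∩ EB · AD = 857]
4. A_y = -27  [AC · BD = 228 ∩ EB · AD = 857]
   → A = (24, -27)

A = (24, -27)
E = (11, -13)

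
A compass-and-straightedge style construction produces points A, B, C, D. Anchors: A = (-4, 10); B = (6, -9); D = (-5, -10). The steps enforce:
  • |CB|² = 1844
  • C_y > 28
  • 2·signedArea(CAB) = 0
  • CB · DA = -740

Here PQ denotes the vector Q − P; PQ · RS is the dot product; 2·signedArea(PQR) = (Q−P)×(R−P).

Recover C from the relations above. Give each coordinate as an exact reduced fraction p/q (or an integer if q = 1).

C = (-14, 29)

1. C_x = -14  [2·signedArea(CAB) = 0 ∩ CB · DA = -740]
2. C_y = 29  [2·signedArea(CAB) = 0 ∩ CB · DA = -740]
   → C = (-14, 29)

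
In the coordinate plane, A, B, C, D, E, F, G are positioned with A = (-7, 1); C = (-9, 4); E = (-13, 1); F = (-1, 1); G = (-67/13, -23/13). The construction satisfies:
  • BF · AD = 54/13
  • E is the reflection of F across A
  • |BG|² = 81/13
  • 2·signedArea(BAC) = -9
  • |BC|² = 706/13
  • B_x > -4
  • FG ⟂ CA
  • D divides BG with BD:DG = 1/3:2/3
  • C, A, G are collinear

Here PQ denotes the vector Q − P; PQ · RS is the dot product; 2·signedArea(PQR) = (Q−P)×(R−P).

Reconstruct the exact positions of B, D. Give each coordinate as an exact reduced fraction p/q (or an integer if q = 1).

B = (-40/13, -5/13)
D = (-49/13, -11/13)

1. B_x = -40/13  [line -3·x + -2·y + -10 = 0 ∩ |BG|² = 81/13]
2. B_y = -5/13  [line -3·x + -2·y + -10 = 0 ∩ |BG|² = 81/13]
   → B = (-40/13, -5/13)
3. D_x = -49/13  [D divides BG with BD:DG = 1/3:2/3]
4. D_y = -11/13  [D divides BG with BD:DG = 1/3:2/3]
   → D = (-49/13, -11/13)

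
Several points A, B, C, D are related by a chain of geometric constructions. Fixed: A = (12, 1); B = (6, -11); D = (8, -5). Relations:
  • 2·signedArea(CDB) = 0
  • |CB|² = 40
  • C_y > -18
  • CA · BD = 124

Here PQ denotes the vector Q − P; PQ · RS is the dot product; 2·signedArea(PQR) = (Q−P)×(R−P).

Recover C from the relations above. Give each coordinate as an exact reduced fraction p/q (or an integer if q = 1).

C = (4, -17)

1. C_x = 4  [2·signedArea(CDB) = 0 ∩ CA · BD = 124]
2. C_y = -17  [2·signedArea(CDB) = 0 ∩ CA · BD = 124]
   → C = (4, -17)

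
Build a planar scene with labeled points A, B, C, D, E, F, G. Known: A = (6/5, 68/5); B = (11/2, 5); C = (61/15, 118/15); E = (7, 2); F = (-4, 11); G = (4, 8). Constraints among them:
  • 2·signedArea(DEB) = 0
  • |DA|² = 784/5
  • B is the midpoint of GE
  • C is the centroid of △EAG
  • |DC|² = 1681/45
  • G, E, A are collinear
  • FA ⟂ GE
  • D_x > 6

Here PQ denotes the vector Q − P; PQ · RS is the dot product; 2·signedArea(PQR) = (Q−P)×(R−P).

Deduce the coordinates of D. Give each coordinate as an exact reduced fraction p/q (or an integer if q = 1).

D = (34/5, 12/5)

1. D_x = 34/5  [line -3·x + -3/2·y + 24 = 0 ∩ |DA|² = 784/5]
2. D_y = 12/5  [line -3·x + -3/2·y + 24 = 0 ∩ |DA|² = 784/5]
   → D = (34/5, 12/5)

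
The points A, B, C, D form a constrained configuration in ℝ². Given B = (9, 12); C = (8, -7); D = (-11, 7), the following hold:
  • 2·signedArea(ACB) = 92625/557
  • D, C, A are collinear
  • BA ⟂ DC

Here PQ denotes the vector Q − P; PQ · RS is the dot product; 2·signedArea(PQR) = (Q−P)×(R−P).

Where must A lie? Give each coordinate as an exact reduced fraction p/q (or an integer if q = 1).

A = (-237/557, -441/557)

1. A_x = -237/557  [D, C, A are collinear ∩ BA ⟂ DC]
2. A_y = -441/557  [D, C, A are collinear ∩ BA ⟂ DC]
   → A = (-237/557, -441/557)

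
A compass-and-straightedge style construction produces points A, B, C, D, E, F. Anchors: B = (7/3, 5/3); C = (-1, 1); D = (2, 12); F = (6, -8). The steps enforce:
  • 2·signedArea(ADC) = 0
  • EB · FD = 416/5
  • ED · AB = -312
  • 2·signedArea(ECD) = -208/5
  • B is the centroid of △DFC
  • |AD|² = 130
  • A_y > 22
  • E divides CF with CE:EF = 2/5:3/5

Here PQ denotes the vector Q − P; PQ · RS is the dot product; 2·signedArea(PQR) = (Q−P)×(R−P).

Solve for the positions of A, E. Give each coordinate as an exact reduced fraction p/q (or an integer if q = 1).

A = (5, 23)
E = (9/5, -13/5)

1. A_x = 5  [line 11·x + -3·y + 14 = 0 ∩ |AD|² = 130]
2. A_y = 23  [line 11·x + -3·y + 14 = 0 ∩ |AD|² = 130]
   → A = (5, 23)
3. E_x = 9/5  [E divides CF with CE:EF = 2/5:3/5]
4. E_y = -13/5  [E divides CF with CE:EF = 2/5:3/5]
   → E = (9/5, -13/5)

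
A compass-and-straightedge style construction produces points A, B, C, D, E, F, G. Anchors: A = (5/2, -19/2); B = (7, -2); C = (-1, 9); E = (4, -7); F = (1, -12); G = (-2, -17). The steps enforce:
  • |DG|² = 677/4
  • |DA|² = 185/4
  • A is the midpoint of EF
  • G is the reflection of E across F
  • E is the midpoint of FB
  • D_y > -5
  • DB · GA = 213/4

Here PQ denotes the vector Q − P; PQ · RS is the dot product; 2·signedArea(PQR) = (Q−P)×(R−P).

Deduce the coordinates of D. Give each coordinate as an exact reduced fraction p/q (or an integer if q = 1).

D = (-3/2, -4)

1. D_x = -3/2  [line -9/2·x + -15/2·y + -147/4 = 0 ∩ |DG|² = 677/4]
2. D_y = -4  [line -9/2·x + -15/2·y + -147/4 = 0 ∩ |DG|² = 677/4]
   → D = (-3/2, -4)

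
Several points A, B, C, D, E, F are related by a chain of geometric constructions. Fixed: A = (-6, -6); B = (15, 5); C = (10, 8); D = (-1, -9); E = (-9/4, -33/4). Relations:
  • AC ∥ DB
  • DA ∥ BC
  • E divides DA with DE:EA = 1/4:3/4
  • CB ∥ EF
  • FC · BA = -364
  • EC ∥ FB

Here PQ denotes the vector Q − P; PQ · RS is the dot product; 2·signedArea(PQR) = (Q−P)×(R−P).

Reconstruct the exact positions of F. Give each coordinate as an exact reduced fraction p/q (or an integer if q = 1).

F = (11/4, -45/4)

1. F_x = 11/4  [EC ∥ FB ∩ CB ∥ EF]
2. F_y = -45/4  [EC ∥ FB ∩ CB ∥ EF]
   → F = (11/4, -45/4)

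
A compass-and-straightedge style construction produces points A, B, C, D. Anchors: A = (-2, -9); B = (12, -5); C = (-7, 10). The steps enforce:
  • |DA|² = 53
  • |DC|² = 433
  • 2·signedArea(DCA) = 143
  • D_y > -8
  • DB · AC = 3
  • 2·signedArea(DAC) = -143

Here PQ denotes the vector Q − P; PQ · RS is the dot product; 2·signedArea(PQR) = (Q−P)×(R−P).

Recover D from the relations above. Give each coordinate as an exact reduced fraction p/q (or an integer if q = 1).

1. D_x = 5  [2·signedArea(DAC) = -143 ∩ DB · AC = 3]
2. D_y = -7  [2·signedArea(DAC) = -143 ∩ DB · AC = 3]
   → D = (5, -7)

D = (5, -7)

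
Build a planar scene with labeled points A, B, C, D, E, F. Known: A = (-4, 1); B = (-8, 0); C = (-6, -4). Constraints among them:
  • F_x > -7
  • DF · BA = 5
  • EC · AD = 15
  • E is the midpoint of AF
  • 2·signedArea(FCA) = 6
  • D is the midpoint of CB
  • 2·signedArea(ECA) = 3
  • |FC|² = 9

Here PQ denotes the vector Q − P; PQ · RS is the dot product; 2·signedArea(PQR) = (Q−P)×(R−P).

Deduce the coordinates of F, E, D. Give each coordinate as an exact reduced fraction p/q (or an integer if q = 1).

1. F_x = -6  [line -5·x + 2·y + -28 = 0 ∩ |FC|² = 9]
2. F_y = -1  [line -5·x + 2·y + -28 = 0 ∩ |FC|² = 9]
   → F = (-6, -1)
3. E_x = -5  [E is the midpoint of AF]
4. E_y = 0  [E is the midpoint of AF]
   → E = (-5, 0)
5. D_x = -7  [D is the midpoint of CB]
6. D_y = -2  [D is the midpoint of CB]
   → D = (-7, -2)

D = (-7, -2)
E = (-5, 0)
F = (-6, -1)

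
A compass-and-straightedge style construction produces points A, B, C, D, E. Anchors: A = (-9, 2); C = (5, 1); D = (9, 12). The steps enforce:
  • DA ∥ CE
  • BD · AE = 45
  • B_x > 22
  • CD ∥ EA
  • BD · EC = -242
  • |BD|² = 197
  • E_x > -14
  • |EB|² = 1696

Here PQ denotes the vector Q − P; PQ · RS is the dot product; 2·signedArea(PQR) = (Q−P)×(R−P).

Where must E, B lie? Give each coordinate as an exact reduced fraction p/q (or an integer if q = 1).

B = (23, 11)
E = (-13, -9)

1. E_x = -13  [CD ∥ EA ∩ DA ∥ CE]
2. E_y = -9  [CD ∥ EA ∩ DA ∥ CE]
   → E = (-13, -9)
3. B_x = 23  [BD · EC = -242 ∩ BD · AE = 45]
4. B_y = 11  [BD · EC = -242 ∩ BD · AE = 45]
   → B = (23, 11)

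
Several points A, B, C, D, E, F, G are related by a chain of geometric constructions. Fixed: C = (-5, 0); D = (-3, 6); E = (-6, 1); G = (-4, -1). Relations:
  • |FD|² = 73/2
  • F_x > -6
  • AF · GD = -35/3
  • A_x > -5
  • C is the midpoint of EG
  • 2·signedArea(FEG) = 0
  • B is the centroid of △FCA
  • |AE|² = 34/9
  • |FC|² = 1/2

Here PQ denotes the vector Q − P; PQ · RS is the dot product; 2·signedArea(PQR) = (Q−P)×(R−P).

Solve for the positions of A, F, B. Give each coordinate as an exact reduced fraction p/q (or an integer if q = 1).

A = (-13/3, 2)
B = (-89/18, 5/6)
F = (-11/2, 1/2)

1. F_x = -11/2  [line 2·x + 2·y + 10 = 0 ∩ |FD|² = 73/2]
2. F_y = 1/2  [line 2·x + 2·y + 10 = 0 ∩ |FD|² = 73/2]
   → F = (-11/2, 1/2)
3. A_x = -13/3  [line -1·x + -7·y + 29/3 = 0 ∩ |AE|² = 34/9]
4. A_y = 2  [line -1·x + -7·y + 29/3 = 0 ∩ |AE|² = 34/9]
   → A = (-13/3, 2)
5. B_x = -89/18  [B is the centroid of △FCA]
6. B_y = 5/6  [B is the centroid of △FCA]
   → B = (-89/18, 5/6)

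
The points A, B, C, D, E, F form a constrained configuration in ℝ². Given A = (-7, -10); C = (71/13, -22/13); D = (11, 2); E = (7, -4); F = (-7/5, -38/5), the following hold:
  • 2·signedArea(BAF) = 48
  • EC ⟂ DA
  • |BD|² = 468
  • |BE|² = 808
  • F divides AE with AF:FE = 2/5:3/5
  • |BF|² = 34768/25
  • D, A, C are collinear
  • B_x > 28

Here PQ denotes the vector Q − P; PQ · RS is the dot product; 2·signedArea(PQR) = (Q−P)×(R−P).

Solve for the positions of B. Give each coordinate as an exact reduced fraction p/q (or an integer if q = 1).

1. B_x = 29  [line -12/5·x + 28/5·y + -44/5 = 0 ∩ |BD|² = 468]
2. B_y = 14  [line -12/5·x + 28/5·y + -44/5 = 0 ∩ |BD|² = 468]
   → B = (29, 14)

B = (29, 14)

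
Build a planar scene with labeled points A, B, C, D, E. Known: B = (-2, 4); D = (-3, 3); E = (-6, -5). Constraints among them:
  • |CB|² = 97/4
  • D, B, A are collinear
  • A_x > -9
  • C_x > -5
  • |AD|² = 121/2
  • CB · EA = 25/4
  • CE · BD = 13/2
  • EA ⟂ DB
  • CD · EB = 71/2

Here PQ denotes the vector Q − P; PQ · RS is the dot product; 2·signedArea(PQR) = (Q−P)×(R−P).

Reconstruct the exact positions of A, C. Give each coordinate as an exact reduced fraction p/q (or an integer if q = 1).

1. A_x = -17/2  [D, B, A are collinear ∩ EA ⟂ DB]
2. A_y = -5/2  [D, B, A are collinear ∩ EA ⟂ DB]
   → A = (-17/2, -5/2)
3. C_x = -4  [CD · EB = 71/2 ∩ CE · BD = 13/2]
4. C_y = -1/2  [CD · EB = 71/2 ∩ CE · BD = 13/2]
   → C = (-4, -1/2)

A = (-17/2, -5/2)
C = (-4, -1/2)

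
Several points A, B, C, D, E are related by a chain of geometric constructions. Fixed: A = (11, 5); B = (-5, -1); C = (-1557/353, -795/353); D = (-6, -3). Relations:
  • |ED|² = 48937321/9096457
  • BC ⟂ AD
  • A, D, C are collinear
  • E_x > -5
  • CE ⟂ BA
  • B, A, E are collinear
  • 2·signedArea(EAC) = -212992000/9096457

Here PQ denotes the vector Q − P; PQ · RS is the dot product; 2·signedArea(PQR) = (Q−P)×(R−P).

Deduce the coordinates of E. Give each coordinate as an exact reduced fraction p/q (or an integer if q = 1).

E = (-126141/25769, -24755/25769)

1. E_x = -126141/25769  [B, A, E are collinear ∩ CE ⟂ BA]
2. E_y = -24755/25769  [B, A, E are collinear ∩ CE ⟂ BA]
   → E = (-126141/25769, -24755/25769)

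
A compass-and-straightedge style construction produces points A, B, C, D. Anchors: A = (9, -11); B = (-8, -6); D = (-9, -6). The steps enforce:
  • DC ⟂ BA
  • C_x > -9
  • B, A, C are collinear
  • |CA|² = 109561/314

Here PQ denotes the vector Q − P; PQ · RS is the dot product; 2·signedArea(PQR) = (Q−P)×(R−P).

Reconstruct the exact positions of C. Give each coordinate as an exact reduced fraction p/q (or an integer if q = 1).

C = (-2801/314, -1799/314)

1. C_x = -2801/314  [B, A, C are collinear ∩ DC ⟂ BA]
2. C_y = -1799/314  [B, A, C are collinear ∩ DC ⟂ BA]
   → C = (-2801/314, -1799/314)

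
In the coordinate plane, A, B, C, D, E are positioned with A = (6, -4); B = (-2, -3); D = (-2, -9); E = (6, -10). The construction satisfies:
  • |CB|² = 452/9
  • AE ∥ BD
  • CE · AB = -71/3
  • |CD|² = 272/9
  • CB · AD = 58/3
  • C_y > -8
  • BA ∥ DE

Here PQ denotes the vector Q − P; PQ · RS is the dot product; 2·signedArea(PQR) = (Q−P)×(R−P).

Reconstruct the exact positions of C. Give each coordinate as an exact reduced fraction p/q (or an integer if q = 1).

C = (10/3, -23/3)

1. C_x = 10/3  [CB · AD = 58/3 ∩ CE · AB = -71/3]
2. C_y = -23/3  [CB · AD = 58/3 ∩ CE · AB = -71/3]
   → C = (10/3, -23/3)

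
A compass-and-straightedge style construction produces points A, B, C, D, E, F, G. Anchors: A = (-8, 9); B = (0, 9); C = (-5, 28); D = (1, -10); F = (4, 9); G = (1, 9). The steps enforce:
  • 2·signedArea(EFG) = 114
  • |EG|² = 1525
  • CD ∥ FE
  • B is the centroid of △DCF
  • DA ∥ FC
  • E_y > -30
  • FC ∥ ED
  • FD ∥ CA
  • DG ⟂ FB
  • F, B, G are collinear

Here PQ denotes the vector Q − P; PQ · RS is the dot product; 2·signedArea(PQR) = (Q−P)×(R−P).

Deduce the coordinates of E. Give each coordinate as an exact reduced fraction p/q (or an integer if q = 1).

E = (10, -29)

1. E_x = 10  [FC ∥ ED ∩ CD ∥ FE]
2. E_y = -29  [FC ∥ ED ∩ CD ∥ FE]
   → E = (10, -29)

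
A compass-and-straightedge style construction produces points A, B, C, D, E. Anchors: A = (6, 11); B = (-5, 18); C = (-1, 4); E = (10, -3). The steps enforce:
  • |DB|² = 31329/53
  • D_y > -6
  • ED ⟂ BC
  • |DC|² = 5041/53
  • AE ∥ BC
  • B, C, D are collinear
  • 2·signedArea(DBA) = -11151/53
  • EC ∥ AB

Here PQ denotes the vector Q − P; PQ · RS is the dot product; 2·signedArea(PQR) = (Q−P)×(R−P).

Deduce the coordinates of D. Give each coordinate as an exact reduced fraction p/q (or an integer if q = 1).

1. D_x = 89/53  [B, C, D are collinear ∩ ED ⟂ BC]
2. D_y = -285/53  [B, C, D are collinear ∩ ED ⟂ BC]
   → D = (89/53, -285/53)

D = (89/53, -285/53)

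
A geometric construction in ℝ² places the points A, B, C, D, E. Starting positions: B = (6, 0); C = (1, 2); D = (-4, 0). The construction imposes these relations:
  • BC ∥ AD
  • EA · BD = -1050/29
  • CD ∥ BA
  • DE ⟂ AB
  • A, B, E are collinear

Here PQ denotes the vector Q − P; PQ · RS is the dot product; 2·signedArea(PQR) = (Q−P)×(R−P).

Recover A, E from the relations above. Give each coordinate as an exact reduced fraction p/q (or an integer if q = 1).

A = (1, -2)
E = (-76/29, -100/29)

1. A_x = 1  [BC ∥ AD ∩ CD ∥ BA]
2. A_y = -2  [BC ∥ AD ∩ CD ∥ BA]
   → A = (1, -2)
3. E_x = -76/29  [A, B, E are collinear ∩ DE ⟂ AB]
4. E_y = -100/29  [A, B, E are collinear ∩ DE ⟂ AB]
   → E = (-76/29, -100/29)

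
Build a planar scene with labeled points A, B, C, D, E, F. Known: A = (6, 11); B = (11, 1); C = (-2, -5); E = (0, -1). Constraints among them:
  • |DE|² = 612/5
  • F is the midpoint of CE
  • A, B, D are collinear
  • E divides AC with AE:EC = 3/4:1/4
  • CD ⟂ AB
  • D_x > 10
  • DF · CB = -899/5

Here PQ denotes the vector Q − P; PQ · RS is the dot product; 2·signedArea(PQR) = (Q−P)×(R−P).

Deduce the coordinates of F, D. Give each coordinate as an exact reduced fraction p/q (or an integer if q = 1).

1. F_x = -1  [F is the midpoint of CE]
2. F_y = -3  [F is the midpoint of CE]
   → F = (-1, -3)
3. D_x = 54/5  [A, B, D are collinear ∩ CD ⟂ AB]
4. D_y = 7/5  [A, B, D are collinear ∩ CD ⟂ AB]
   → D = (54/5, 7/5)

D = (54/5, 7/5)
F = (-1, -3)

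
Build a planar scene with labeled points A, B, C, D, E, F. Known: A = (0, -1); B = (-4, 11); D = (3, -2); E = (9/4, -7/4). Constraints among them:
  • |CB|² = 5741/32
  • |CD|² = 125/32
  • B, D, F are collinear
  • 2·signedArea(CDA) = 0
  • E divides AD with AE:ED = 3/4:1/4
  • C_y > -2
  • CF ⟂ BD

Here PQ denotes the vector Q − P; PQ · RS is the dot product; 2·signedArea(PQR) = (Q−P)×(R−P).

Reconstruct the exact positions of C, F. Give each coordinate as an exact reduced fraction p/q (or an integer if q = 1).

C = (9/8, -11/8)
F = (2021/872, -639/872)

1. C_x = 9/8  [line -1·x + -3·y + -3 = 0 ∩ |CD|² = 125/32]
2. C_y = -11/8  [line -1·x + -3·y + -3 = 0 ∩ |CD|² = 125/32]
   → C = (9/8, -11/8)
3. F_x = 2021/872  [B, D, F are collinear ∩ CF ⟂ BD]
4. F_y = -639/872  [B, D, F are collinear ∩ CF ⟂ BD]
   → F = (2021/872, -639/872)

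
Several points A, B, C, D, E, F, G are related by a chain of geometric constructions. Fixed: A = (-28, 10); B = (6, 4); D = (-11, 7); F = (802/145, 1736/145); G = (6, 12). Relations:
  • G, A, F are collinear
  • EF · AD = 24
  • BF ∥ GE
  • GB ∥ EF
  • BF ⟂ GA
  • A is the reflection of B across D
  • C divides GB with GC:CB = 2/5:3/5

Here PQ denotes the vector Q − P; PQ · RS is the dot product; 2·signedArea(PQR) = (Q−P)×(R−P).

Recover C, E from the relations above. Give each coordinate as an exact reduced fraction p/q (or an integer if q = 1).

1. C_x = 6  [C divides GB with GC:CB = 2/5:3/5]
2. C_y = 44/5  [C divides GB with GC:CB = 2/5:3/5]
   → C = (6, 44/5)
3. E_x = 802/145  [GB ∥ EF ∩ BF ∥ GE]
4. E_y = 2896/145  [GB ∥ EF ∩ BF ∥ GE]
   → E = (802/145, 2896/145)

C = (6, 44/5)
E = (802/145, 2896/145)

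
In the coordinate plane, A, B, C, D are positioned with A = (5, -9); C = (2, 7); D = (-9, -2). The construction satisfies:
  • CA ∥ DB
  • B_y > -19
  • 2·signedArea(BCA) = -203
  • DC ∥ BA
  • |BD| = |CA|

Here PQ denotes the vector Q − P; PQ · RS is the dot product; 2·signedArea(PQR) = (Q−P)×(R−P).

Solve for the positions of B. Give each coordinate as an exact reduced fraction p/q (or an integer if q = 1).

B = (-6, -18)

1. B_x = -6  [DC ∥ BA ∩ CA ∥ DB]
2. B_y = -18  [DC ∥ BA ∩ CA ∥ DB]
   → B = (-6, -18)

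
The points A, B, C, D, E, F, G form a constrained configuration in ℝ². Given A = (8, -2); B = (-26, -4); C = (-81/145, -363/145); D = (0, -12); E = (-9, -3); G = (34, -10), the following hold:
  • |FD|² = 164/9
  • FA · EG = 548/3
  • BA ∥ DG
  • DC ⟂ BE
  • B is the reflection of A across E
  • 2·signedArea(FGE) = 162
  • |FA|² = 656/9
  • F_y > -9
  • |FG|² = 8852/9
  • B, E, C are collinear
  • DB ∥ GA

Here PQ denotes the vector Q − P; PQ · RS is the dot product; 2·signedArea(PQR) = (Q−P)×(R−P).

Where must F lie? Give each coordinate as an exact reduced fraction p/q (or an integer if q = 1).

1. F_x = 8/3  [FA · EG = 548/3 ∩ 2·signedArea(FGE) = 162]
2. F_y = -26/3  [FA · EG = 548/3 ∩ 2·signedArea(FGE) = 162]
   → F = (8/3, -26/3)

F = (8/3, -26/3)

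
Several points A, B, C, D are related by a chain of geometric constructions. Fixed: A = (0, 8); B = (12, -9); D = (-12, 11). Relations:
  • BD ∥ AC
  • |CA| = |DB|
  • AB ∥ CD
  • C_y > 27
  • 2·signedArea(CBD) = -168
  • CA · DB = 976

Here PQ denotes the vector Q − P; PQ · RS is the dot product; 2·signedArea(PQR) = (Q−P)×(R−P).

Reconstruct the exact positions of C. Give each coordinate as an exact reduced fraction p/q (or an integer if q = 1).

1. C_x = -24  [AB ∥ CD ∩ BD ∥ AC]
2. C_y = 28  [AB ∥ CD ∩ BD ∥ AC]
   → C = (-24, 28)

C = (-24, 28)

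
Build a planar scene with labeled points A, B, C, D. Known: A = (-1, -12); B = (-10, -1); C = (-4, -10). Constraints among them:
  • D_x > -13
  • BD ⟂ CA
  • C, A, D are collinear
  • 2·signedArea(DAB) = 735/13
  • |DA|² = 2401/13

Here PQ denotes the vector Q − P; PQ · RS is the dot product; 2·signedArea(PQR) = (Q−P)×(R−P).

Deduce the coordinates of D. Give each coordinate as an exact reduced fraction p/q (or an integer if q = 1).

D = (-160/13, -58/13)

1. D_x = -160/13  [C, A, D are collinear ∩ BD ⟂ CA]
2. D_y = -58/13  [C, A, D are collinear ∩ BD ⟂ CA]
   → D = (-160/13, -58/13)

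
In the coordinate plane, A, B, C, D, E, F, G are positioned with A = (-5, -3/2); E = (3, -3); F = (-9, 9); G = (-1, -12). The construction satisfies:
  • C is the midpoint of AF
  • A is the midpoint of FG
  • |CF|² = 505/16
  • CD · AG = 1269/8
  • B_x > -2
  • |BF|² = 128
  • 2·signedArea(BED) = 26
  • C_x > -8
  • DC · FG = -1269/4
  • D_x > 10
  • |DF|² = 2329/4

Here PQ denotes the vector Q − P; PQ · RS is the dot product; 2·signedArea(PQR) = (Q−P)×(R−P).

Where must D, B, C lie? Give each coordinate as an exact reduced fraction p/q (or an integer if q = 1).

1. C_x = -7  [C is the midpoint of AF]
2. C_y = 15/4  [C is the midpoint of AF]
   → C = (-7, 15/4)
3. D_x = 11  [line -8·x + 21·y + 365/2 = 0 ∩ |DF|² = 2329/4]
4. D_y = -9/2  [line -8·x + 21·y + 365/2 = 0 ∩ |DF|² = 2329/4]
   → D = (11, -9/2)
5. B_x = -1  [line 3/2·x + 8·y + -13/2 = 0 ∩ |BF|² = 128]
6. B_y = 1  [line 3/2·x + 8·y + -13/2 = 0 ∩ |BF|² = 128]
   → B = (-1, 1)

B = (-1, 1)
C = (-7, 15/4)
D = (11, -9/2)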